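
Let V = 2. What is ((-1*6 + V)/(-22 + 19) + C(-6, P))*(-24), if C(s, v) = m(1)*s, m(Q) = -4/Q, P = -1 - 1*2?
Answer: -608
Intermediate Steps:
P = -3 (P = -1 - 2 = -3)
C(s, v) = -4*s (C(s, v) = (-4/1)*s = (-4*1)*s = -4*s)
((-1*6 + V)/(-22 + 19) + C(-6, P))*(-24) = ((-1*6 + 2)/(-22 + 19) - 4*(-6))*(-24) = ((-6 + 2)/(-3) + 24)*(-24) = (-4*(-⅓) + 24)*(-24) = (4/3 + 24)*(-24) = (76/3)*(-24) = -608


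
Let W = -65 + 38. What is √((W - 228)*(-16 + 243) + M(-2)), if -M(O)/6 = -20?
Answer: I*√57765 ≈ 240.34*I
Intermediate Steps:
W = -27
M(O) = 120 (M(O) = -6*(-20) = 120)
√((W - 228)*(-16 + 243) + M(-2)) = √((-27 - 228)*(-16 + 243) + 120) = √(-255*227 + 120) = √(-57885 + 120) = √(-57765) = I*√57765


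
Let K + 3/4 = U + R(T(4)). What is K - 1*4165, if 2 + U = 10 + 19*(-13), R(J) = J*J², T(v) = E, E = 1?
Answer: -17615/4 ≈ -4403.8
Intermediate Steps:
T(v) = 1
R(J) = J³
U = -239 (U = -2 + (10 + 19*(-13)) = -2 + (10 - 247) = -2 - 237 = -239)
K = -955/4 (K = -¾ + (-239 + 1³) = -¾ + (-239 + 1) = -¾ - 238 = -955/4 ≈ -238.75)
K - 1*4165 = -955/4 - 1*4165 = -955/4 - 4165 = -17615/4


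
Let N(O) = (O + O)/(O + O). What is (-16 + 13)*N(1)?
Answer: -3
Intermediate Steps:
N(O) = 1 (N(O) = (2*O)/((2*O)) = (2*O)*(1/(2*O)) = 1)
(-16 + 13)*N(1) = (-16 + 13)*1 = -3*1 = -3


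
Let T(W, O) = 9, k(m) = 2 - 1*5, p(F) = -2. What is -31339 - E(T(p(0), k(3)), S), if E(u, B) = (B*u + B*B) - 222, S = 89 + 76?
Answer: -59827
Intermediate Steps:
k(m) = -3 (k(m) = 2 - 5 = -3)
S = 165
E(u, B) = -222 + B² + B*u (E(u, B) = (B*u + B²) - 222 = (B² + B*u) - 222 = -222 + B² + B*u)
-31339 - E(T(p(0), k(3)), S) = -31339 - (-222 + 165² + 165*9) = -31339 - (-222 + 27225 + 1485) = -31339 - 1*28488 = -31339 - 28488 = -59827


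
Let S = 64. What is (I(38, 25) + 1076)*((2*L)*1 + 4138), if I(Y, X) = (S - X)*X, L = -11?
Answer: 8441916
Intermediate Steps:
I(Y, X) = X*(64 - X) (I(Y, X) = (64 - X)*X = X*(64 - X))
(I(38, 25) + 1076)*((2*L)*1 + 4138) = (25*(64 - 1*25) + 1076)*((2*(-11))*1 + 4138) = (25*(64 - 25) + 1076)*(-22*1 + 4138) = (25*39 + 1076)*(-22 + 4138) = (975 + 1076)*4116 = 2051*4116 = 8441916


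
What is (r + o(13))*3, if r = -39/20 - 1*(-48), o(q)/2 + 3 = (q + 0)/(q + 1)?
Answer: 17601/140 ≈ 125.72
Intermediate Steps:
o(q) = -6 + 2*q/(1 + q) (o(q) = -6 + 2*((q + 0)/(q + 1)) = -6 + 2*(q/(1 + q)) = -6 + 2*q/(1 + q))
r = 921/20 (r = -39*1/20 + 48 = -39/20 + 48 = 921/20 ≈ 46.050)
(r + o(13))*3 = (921/20 + 2*(-3 - 2*13)/(1 + 13))*3 = (921/20 + 2*(-3 - 26)/14)*3 = (921/20 + 2*(1/14)*(-29))*3 = (921/20 - 29/7)*3 = (5867/140)*3 = 17601/140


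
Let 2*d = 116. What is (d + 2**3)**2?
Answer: 4356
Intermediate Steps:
d = 58 (d = (1/2)*116 = 58)
(d + 2**3)**2 = (58 + 2**3)**2 = (58 + 8)**2 = 66**2 = 4356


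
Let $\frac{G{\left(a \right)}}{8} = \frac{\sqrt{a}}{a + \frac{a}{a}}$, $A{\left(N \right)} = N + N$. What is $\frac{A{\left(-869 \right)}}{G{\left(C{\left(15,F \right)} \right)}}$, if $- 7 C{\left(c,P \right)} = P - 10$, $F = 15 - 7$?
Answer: $- \frac{7821 \sqrt{14}}{56} \approx -522.56$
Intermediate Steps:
$A{\left(N \right)} = 2 N$
$F = 8$
$C{\left(c,P \right)} = \frac{10}{7} - \frac{P}{7}$ ($C{\left(c,P \right)} = - \frac{P - 10}{7} = - \frac{-10 + P}{7} = \frac{10}{7} - \frac{P}{7}$)
$G{\left(a \right)} = \frac{8 \sqrt{a}}{1 + a}$ ($G{\left(a \right)} = 8 \frac{\sqrt{a}}{a + \frac{a}{a}} = 8 \frac{\sqrt{a}}{a + 1} = 8 \frac{\sqrt{a}}{1 + a} = \frac{8 \sqrt{a}}{1 + a}$)
$\frac{A{\left(-869 \right)}}{G{\left(C{\left(15,F \right)} \right)}} = \frac{2 \left(-869\right)}{8 \sqrt{\frac{10}{7} - \frac{8}{7}} \frac{1}{1 + \left(\frac{10}{7} - \frac{8}{7}\right)}} = - \frac{1738}{8 \sqrt{\frac{10}{7} - \frac{8}{7}} \frac{1}{1 + \left(\frac{10}{7} - \frac{8}{7}\right)}} = - \frac{1738}{8 \sqrt{\frac{2}{7}} \frac{1}{1 + \frac{2}{7}}} = - \frac{1738}{8 \frac{\sqrt{14}}{7} \frac{1}{\frac{9}{7}}} = - \frac{1738}{8 \frac{\sqrt{14}}{7} \cdot \frac{7}{9}} = - \frac{1738}{\frac{8}{9} \sqrt{14}} = - 1738 \frac{9 \sqrt{14}}{112} = - \frac{7821 \sqrt{14}}{56}$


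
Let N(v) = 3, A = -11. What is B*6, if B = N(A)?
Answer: 18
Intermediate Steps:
B = 3
B*6 = 3*6 = 18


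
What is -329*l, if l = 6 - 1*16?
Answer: 3290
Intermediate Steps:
l = -10 (l = 6 - 16 = -10)
-329*l = -329*(-10) = 3290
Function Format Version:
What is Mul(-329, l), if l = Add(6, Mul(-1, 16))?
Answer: 3290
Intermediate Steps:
l = -10 (l = Add(6, -16) = -10)
Mul(-329, l) = Mul(-329, -10) = 3290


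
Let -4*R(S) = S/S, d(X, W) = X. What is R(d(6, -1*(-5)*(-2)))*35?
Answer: -35/4 ≈ -8.7500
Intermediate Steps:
R(S) = -¼ (R(S) = -S/(4*S) = -¼*1 = -¼)
R(d(6, -1*(-5)*(-2)))*35 = -¼*35 = -35/4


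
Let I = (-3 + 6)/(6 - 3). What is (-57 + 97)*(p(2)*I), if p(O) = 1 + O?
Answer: 120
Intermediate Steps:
I = 1 (I = 3/3 = 3*(⅓) = 1)
(-57 + 97)*(p(2)*I) = (-57 + 97)*((1 + 2)*1) = 40*(3*1) = 40*3 = 120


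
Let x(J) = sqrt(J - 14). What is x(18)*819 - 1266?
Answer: 372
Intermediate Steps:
x(J) = sqrt(-14 + J)
x(18)*819 - 1266 = sqrt(-14 + 18)*819 - 1266 = sqrt(4)*819 - 1266 = 2*819 - 1266 = 1638 - 1266 = 372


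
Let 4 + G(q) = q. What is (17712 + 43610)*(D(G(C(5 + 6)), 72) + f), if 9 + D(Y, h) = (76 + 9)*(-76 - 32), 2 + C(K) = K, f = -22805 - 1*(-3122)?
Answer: -1770488784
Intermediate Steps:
f = -19683 (f = -22805 + 3122 = -19683)
C(K) = -2 + K
G(q) = -4 + q
D(Y, h) = -9189 (D(Y, h) = -9 + (76 + 9)*(-76 - 32) = -9 + 85*(-108) = -9 - 9180 = -9189)
(17712 + 43610)*(D(G(C(5 + 6)), 72) + f) = (17712 + 43610)*(-9189 - 19683) = 61322*(-28872) = -1770488784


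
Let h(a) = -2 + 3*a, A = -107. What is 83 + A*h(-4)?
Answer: 1581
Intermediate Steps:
83 + A*h(-4) = 83 - 107*(-2 + 3*(-4)) = 83 - 107*(-2 - 12) = 83 - 107*(-14) = 83 + 1498 = 1581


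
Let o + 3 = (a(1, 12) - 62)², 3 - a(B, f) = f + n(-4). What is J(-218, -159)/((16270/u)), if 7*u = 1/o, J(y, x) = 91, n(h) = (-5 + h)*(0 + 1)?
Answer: 13/62493070 ≈ 2.0802e-7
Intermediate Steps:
n(h) = -5 + h (n(h) = (-5 + h)*1 = -5 + h)
a(B, f) = 12 - f (a(B, f) = 3 - (f + (-5 - 4)) = 3 - (f - 9) = 3 - (-9 + f) = 3 + (9 - f) = 12 - f)
o = 3841 (o = -3 + ((12 - 1*12) - 62)² = -3 + ((12 - 12) - 62)² = -3 + (0 - 62)² = -3 + (-62)² = -3 + 3844 = 3841)
u = 1/26887 (u = (⅐)/3841 = (⅐)*(1/3841) = 1/26887 ≈ 3.7193e-5)
J(-218, -159)/((16270/u)) = 91/((16270/(1/26887))) = 91/((16270*26887)) = 91/437451490 = 91*(1/437451490) = 13/62493070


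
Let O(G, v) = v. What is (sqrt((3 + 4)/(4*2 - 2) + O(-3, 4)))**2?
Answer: 31/6 ≈ 5.1667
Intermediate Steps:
(sqrt((3 + 4)/(4*2 - 2) + O(-3, 4)))**2 = (sqrt((3 + 4)/(4*2 - 2) + 4))**2 = (sqrt(7/(8 - 2) + 4))**2 = (sqrt(7/6 + 4))**2 = (sqrt(31/6))**2 = (sqrt(186)/6)**2 = 31/6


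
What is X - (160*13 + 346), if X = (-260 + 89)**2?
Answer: 26815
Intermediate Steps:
X = 29241 (X = (-171)**2 = 29241)
X - (160*13 + 346) = 29241 - (160*13 + 346) = 29241 - (2080 + 346) = 29241 - 1*2426 = 29241 - 2426 = 26815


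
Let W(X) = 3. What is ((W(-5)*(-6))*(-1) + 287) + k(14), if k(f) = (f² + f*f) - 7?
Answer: 690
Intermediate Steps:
k(f) = -7 + 2*f² (k(f) = (f² + f²) - 7 = 2*f² - 7 = -7 + 2*f²)
((W(-5)*(-6))*(-1) + 287) + k(14) = ((3*(-6))*(-1) + 287) + (-7 + 2*14²) = (-18*(-1) + 287) + (-7 + 2*196) = (18 + 287) + (-7 + 392) = 305 + 385 = 690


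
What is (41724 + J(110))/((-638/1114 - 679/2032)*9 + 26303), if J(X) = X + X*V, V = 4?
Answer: 47846727776/29761128973 ≈ 1.6077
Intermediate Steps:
J(X) = 5*X (J(X) = X + X*4 = X + 4*X = 5*X)
(41724 + J(110))/((-638/1114 - 679/2032)*9 + 26303) = (41724 + 5*110)/((-638/1114 - 679/2032)*9 + 26303) = (41724 + 550)/((-638*1/1114 - 679*1/2032)*9 + 26303) = 42274/((-319/557 - 679/2032)*9 + 26303) = 42274/(-1026411/1131824*9 + 26303) = 42274/(-9237699/1131824 + 26303) = 42274/(29761128973/1131824) = 42274*(1131824/29761128973) = 47846727776/29761128973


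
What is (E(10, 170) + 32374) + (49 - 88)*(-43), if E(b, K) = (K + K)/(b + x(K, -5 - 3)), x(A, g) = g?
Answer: 34221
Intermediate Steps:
E(b, K) = 2*K/(-8 + b) (E(b, K) = (K + K)/(b + (-5 - 3)) = (2*K)/(b - 8) = (2*K)/(-8 + b) = 2*K/(-8 + b))
(E(10, 170) + 32374) + (49 - 88)*(-43) = (2*170/(-8 + 10) + 32374) + (49 - 88)*(-43) = (2*170/2 + 32374) - 39*(-43) = (2*170*(1/2) + 32374) + 1677 = (170 + 32374) + 1677 = 32544 + 1677 = 34221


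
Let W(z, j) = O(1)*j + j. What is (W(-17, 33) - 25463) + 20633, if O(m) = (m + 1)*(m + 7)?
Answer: -4269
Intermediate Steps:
O(m) = (1 + m)*(7 + m)
W(z, j) = 17*j (W(z, j) = (7 + 1² + 8*1)*j + j = (7 + 1 + 8)*j + j = 16*j + j = 17*j)
(W(-17, 33) - 25463) + 20633 = (17*33 - 25463) + 20633 = (561 - 25463) + 20633 = -24902 + 20633 = -4269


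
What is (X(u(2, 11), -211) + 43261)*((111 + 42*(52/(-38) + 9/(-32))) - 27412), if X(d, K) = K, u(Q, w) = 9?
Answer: -179100204675/152 ≈ -1.1783e+9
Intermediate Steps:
(X(u(2, 11), -211) + 43261)*((111 + 42*(52/(-38) + 9/(-32))) - 27412) = (-211 + 43261)*((111 + 42*(52/(-38) + 9/(-32))) - 27412) = 43050*((111 + 42*(52*(-1/38) + 9*(-1/32))) - 27412) = 43050*((111 + 42*(-26/19 - 9/32)) - 27412) = 43050*((111 + 42*(-1003/608)) - 27412) = 43050*((111 - 21063/304) - 27412) = 43050*(12681/304 - 27412) = 43050*(-8320567/304) = -179100204675/152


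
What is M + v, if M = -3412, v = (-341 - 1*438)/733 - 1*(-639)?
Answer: -2033388/733 ≈ -2774.1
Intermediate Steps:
v = 467608/733 (v = (-341 - 438)*(1/733) + 639 = -779*1/733 + 639 = -779/733 + 639 = 467608/733 ≈ 637.94)
M + v = -3412 + 467608/733 = -2033388/733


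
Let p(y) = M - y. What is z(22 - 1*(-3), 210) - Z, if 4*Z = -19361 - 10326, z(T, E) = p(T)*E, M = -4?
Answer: 5327/4 ≈ 1331.8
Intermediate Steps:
p(y) = -4 - y
z(T, E) = E*(-4 - T) (z(T, E) = (-4 - T)*E = E*(-4 - T))
Z = -29687/4 (Z = (-19361 - 10326)/4 = (1/4)*(-29687) = -29687/4 ≈ -7421.8)
z(22 - 1*(-3), 210) - Z = -1*210*(4 + (22 - 1*(-3))) - 1*(-29687/4) = -1*210*(4 + (22 + 3)) + 29687/4 = -1*210*(4 + 25) + 29687/4 = -1*210*29 + 29687/4 = -6090 + 29687/4 = 5327/4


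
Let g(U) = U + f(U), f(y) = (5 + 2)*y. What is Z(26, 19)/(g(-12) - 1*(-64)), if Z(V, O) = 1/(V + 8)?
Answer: -1/1088 ≈ -0.00091912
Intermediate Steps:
f(y) = 7*y
g(U) = 8*U (g(U) = U + 7*U = 8*U)
Z(V, O) = 1/(8 + V)
Z(26, 19)/(g(-12) - 1*(-64)) = 1/((8 + 26)*(8*(-12) - 1*(-64))) = 1/(34*(-96 + 64)) = (1/34)/(-32) = (1/34)*(-1/32) = -1/1088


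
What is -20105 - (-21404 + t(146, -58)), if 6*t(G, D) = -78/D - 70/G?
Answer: 8249033/6351 ≈ 1298.9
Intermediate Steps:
t(G, D) = -13/D - 35/(3*G) (t(G, D) = (-78/D - 70/G)/6 = -13/D - 35/(3*G))
-20105 - (-21404 + t(146, -58)) = -20105 - (-21404 + (-13/(-58) - 35/3/146)) = -20105 - (-21404 + (-13*(-1/58) - 35/3*1/146)) = -20105 - (-21404 + (13/58 - 35/438)) = -20105 - (-21404 + 916/6351) = -20105 - 1*(-135935888/6351) = -20105 + 135935888/6351 = 8249033/6351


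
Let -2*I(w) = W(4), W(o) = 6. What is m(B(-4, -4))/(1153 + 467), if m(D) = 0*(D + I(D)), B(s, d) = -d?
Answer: 0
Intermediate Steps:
I(w) = -3 (I(w) = -½*6 = -3)
m(D) = 0 (m(D) = 0*(D - 3) = 0*(-3 + D) = 0)
m(B(-4, -4))/(1153 + 467) = 0/(1153 + 467) = 0/1620 = 0*(1/1620) = 0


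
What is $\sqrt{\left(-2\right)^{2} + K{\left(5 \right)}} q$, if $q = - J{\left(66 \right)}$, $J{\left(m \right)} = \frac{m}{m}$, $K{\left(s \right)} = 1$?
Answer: $- \sqrt{5} \approx -2.2361$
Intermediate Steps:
$J{\left(m \right)} = 1$
$q = -1$ ($q = \left(-1\right) 1 = -1$)
$\sqrt{\left(-2\right)^{2} + K{\left(5 \right)}} q = \sqrt{\left(-2\right)^{2} + 1} \left(-1\right) = \sqrt{4 + 1} \left(-1\right) = \sqrt{5} \left(-1\right) = - \sqrt{5}$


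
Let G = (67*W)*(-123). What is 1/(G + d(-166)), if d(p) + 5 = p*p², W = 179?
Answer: -1/6049440 ≈ -1.6530e-7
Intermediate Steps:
d(p) = -5 + p³ (d(p) = -5 + p*p² = -5 + p³)
G = -1475139 (G = (67*179)*(-123) = 11993*(-123) = -1475139)
1/(G + d(-166)) = 1/(-1475139 + (-5 + (-166)³)) = 1/(-1475139 + (-5 - 4574296)) = 1/(-1475139 - 4574301) = 1/(-6049440) = -1/6049440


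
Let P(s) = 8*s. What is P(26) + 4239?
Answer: 4447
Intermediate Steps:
P(26) + 4239 = 8*26 + 4239 = 208 + 4239 = 4447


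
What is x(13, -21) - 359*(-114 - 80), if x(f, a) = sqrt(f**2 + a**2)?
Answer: 69646 + sqrt(610) ≈ 69671.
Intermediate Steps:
x(f, a) = sqrt(a**2 + f**2)
x(13, -21) - 359*(-114 - 80) = sqrt((-21)**2 + 13**2) - 359*(-114 - 80) = sqrt(441 + 169) - 359*(-194) = sqrt(610) + 69646 = 69646 + sqrt(610)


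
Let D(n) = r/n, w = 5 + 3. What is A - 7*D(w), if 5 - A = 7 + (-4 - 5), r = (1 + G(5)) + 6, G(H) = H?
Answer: -7/2 ≈ -3.5000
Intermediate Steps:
w = 8
r = 12 (r = (1 + 5) + 6 = 6 + 6 = 12)
D(n) = 12/n
A = 7 (A = 5 - (7 + (-4 - 5)) = 5 - (7 - 9) = 5 - 1*(-2) = 5 + 2 = 7)
A - 7*D(w) = 7 - 84/8 = 7 - 7*3/2 = 7 - 21/2 = -7/2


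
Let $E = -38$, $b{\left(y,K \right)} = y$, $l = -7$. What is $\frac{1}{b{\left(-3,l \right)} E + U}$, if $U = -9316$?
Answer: $- \frac{1}{9202} \approx -0.00010867$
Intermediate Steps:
$\frac{1}{b{\left(-3,l \right)} E + U} = \frac{1}{\left(-3\right) \left(-38\right) - 9316} = \frac{1}{114 - 9316} = \frac{1}{-9202} = - \frac{1}{9202}$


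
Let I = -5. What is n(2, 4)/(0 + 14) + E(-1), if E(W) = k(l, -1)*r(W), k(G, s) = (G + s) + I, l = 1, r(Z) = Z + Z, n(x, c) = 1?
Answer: 141/14 ≈ 10.071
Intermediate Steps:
r(Z) = 2*Z
k(G, s) = -5 + G + s (k(G, s) = (G + s) - 5 = -5 + G + s)
E(W) = -10*W (E(W) = (-5 + 1 - 1)*(2*W) = -10*W)
n(2, 4)/(0 + 14) + E(-1) = 1/(0 + 14) - 10*(-1) = 1/14 + 10 = 141/14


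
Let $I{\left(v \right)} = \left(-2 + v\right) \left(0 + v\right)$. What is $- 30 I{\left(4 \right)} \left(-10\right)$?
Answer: $2400$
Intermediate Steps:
$I{\left(v \right)} = v \left(-2 + v\right)$ ($I{\left(v \right)} = \left(-2 + v\right) v = v \left(-2 + v\right)$)
$- 30 I{\left(4 \right)} \left(-10\right) = - 30 \cdot 4 \left(-2 + 4\right) \left(-10\right) = - 30 \cdot 4 \cdot 2 \left(-10\right) = \left(-30\right) 8 \left(-10\right) = \left(-240\right) \left(-10\right) = 2400$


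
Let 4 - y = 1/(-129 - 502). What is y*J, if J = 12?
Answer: 30300/631 ≈ 48.019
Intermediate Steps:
y = 2525/631 (y = 4 - 1/(-129 - 502) = 4 - 1/(-631) = 4 - 1*(-1/631) = 4 + 1/631 = 2525/631 ≈ 4.0016)
y*J = (2525/631)*12 = 30300/631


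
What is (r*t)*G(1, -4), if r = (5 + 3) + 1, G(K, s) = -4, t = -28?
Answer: 1008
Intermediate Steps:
r = 9 (r = 8 + 1 = 9)
(r*t)*G(1, -4) = (9*(-28))*(-4) = -252*(-4) = 1008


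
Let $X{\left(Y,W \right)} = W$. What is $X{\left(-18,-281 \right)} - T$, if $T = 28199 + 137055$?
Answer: $-165535$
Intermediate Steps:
$T = 165254$
$X{\left(-18,-281 \right)} - T = -281 - 165254 = -165535$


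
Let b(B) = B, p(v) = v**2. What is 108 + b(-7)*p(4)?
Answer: -4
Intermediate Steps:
108 + b(-7)*p(4) = 108 - 7*4**2 = 108 - 7*16 = 108 - 112 = -4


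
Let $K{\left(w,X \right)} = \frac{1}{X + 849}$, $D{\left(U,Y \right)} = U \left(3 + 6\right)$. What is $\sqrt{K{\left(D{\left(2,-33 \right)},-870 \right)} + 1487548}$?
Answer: $\frac{\sqrt{656008647}}{21} \approx 1219.7$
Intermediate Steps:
$D{\left(U,Y \right)} = 9 U$ ($D{\left(U,Y \right)} = U 9 = 9 U$)
$K{\left(w,X \right)} = \frac{1}{849 + X}$
$\sqrt{K{\left(D{\left(2,-33 \right)},-870 \right)} + 1487548} = \sqrt{\frac{1}{849 - 870} + 1487548} = \sqrt{\frac{1}{-21} + 1487548} = \sqrt{- \frac{1}{21} + 1487548} = \sqrt{\frac{31238507}{21}} = \frac{\sqrt{656008647}}{21}$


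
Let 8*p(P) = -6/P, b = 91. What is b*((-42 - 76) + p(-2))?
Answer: -85631/8 ≈ -10704.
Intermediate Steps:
p(P) = -3/(4*P) (p(P) = (-6/P)/8 = -3/(4*P))
b*((-42 - 76) + p(-2)) = 91*((-42 - 76) - ¾/(-2)) = 91*(-118 - ¾*(-½)) = 91*(-118 + 3/8) = 91*(-941/8) = -85631/8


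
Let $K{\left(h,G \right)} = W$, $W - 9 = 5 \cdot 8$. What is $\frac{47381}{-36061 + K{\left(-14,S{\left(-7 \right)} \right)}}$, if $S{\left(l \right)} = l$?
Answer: $- \frac{47381}{36012} \approx -1.3157$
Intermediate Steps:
$W = 49$ ($W = 9 + 5 \cdot 8 = 9 + 40 = 49$)
$K{\left(h,G \right)} = 49$
$\frac{47381}{-36061 + K{\left(-14,S{\left(-7 \right)} \right)}} = \frac{47381}{-36061 + 49} = \frac{47381}{-36012} = 47381 \left(- \frac{1}{36012}\right) = - \frac{47381}{36012}$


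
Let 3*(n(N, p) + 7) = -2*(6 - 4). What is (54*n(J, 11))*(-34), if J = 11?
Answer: 15300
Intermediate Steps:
n(N, p) = -25/3 (n(N, p) = -7 + (-2*(6 - 4))/3 = -7 + (-2*2)/3 = -7 + (⅓)*(-4) = -7 - 4/3 = -25/3)
(54*n(J, 11))*(-34) = (54*(-25/3))*(-34) = -450*(-34) = 15300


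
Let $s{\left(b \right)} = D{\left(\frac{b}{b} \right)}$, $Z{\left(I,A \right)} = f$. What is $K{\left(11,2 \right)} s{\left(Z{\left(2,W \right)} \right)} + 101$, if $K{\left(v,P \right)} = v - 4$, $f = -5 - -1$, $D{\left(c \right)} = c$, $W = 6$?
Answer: $108$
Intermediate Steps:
$f = -4$ ($f = -5 + 1 = -4$)
$Z{\left(I,A \right)} = -4$
$s{\left(b \right)} = 1$ ($s{\left(b \right)} = \frac{b}{b} = 1$)
$K{\left(v,P \right)} = -4 + v$ ($K{\left(v,P \right)} = v - 4 = -4 + v$)
$K{\left(11,2 \right)} s{\left(Z{\left(2,W \right)} \right)} + 101 = \left(-4 + 11\right) 1 + 101 = 7 \cdot 1 + 101 = 7 + 101 = 108$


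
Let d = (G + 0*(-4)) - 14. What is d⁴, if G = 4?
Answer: 10000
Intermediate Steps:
d = -10 (d = (4 + 0*(-4)) - 14 = (4 + 0) - 14 = 4 - 14 = -10)
d⁴ = (-10)⁴ = 10000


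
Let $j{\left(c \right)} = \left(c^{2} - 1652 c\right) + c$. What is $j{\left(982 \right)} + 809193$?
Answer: $152235$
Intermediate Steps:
$j{\left(c \right)} = c^{2} - 1651 c$
$j{\left(982 \right)} + 809193 = 982 \left(-1651 + 982\right) + 809193 = 982 \left(-669\right) + 809193 = -656958 + 809193 = 152235$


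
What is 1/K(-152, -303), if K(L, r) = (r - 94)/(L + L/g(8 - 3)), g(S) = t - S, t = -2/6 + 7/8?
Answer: 12616/42479 ≈ 0.29699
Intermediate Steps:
t = 13/24 (t = -2*⅙ + 7*(⅛) = -⅓ + 7/8 = 13/24 ≈ 0.54167)
g(S) = 13/24 - S
K(L, r) = 107*(-94 + r)/(83*L) (K(L, r) = (r - 94)/(L + L/(13/24 - (8 - 3))) = (-94 + r)/(L + L/(13/24 - 1*5)) = (-94 + r)/(L + L/(13/24 - 5)) = (-94 + r)/(L + L/(-107/24)) = (-94 + r)/(L + L*(-24/107)) = (-94 + r)/(L - 24*L/107) = (-94 + r)/((83*L/107)) = (-94 + r)*(107/(83*L)) = 107*(-94 + r)/(83*L))
1/K(-152, -303) = 1/((107/83)*(-94 - 303)/(-152)) = 1/((107/83)*(-1/152)*(-397)) = 1/(42479/12616) = 12616/42479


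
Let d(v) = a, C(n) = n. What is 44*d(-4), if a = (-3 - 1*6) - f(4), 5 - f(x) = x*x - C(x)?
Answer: -88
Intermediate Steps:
f(x) = 5 + x - x² (f(x) = 5 - (x*x - x) = 5 - (x² - x) = 5 + (x - x²) = 5 + x - x²)
a = -2 (a = (-3 - 1*6) - (5 + 4 - 1*4²) = (-3 - 6) - (5 + 4 - 1*16) = -9 - (5 + 4 - 16) = -9 - 1*(-7) = -9 + 7 = -2)
d(v) = -2
44*d(-4) = 44*(-2) = -88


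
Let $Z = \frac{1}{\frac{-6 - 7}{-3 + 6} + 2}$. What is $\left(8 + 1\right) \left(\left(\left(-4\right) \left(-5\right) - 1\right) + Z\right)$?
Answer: $\frac{1170}{7} \approx 167.14$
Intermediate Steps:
$Z = - \frac{3}{7}$ ($Z = \frac{1}{- \frac{13}{3} + 2} = \frac{1}{- \frac{7}{3}} = - \frac{3}{7} \approx -0.42857$)
$\left(8 + 1\right) \left(\left(\left(-4\right) \left(-5\right) - 1\right) + Z\right) = \left(8 + 1\right) \left(\left(\left(-4\right) \left(-5\right) - 1\right) - \frac{3}{7}\right) = 9 \left(\left(20 - 1\right) - \frac{3}{7}\right) = 9 \left(19 - \frac{3}{7}\right) = 9 \cdot \frac{130}{7} = \frac{1170}{7}$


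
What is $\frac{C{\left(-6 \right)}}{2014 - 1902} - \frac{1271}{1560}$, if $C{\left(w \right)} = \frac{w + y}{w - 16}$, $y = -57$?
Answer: $- \frac{54169}{68640} \approx -0.78918$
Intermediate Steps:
$C{\left(w \right)} = \frac{-57 + w}{-16 + w}$ ($C{\left(w \right)} = \frac{w - 57}{w - 16} = \frac{-57 + w}{-16 + w}$)
$\frac{C{\left(-6 \right)}}{2014 - 1902} - \frac{1271}{1560} = \frac{\frac{1}{-16 - 6} \left(-57 - 6\right)}{2014 - 1902} - \frac{1271}{1560} = \frac{\frac{1}{-22} \left(-63\right)}{112} - \frac{1271}{1560} = \left(- \frac{1}{22}\right) \left(-63\right) \frac{1}{112} - \frac{1271}{1560} = \frac{63}{22} \cdot \frac{1}{112} - \frac{1271}{1560} = \frac{9}{352} - \frac{1271}{1560} = - \frac{54169}{68640}$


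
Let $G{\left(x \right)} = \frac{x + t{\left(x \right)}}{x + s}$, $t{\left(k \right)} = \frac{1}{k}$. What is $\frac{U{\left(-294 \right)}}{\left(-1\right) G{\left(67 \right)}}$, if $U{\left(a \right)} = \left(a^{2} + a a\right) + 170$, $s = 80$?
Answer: $- \frac{852145329}{2245} \approx -3.7958 \cdot 10^{5}$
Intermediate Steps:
$G{\left(x \right)} = \frac{x + \frac{1}{x}}{80 + x}$ ($G{\left(x \right)} = \frac{x + \frac{1}{x}}{x + 80} = \frac{x + \frac{1}{x}}{80 + x}$)
$U{\left(a \right)} = 170 + 2 a^{2}$ ($U{\left(a \right)} = \left(a^{2} + a^{2}\right) + 170 = 2 a^{2} + 170 = 170 + 2 a^{2}$)
$\frac{U{\left(-294 \right)}}{\left(-1\right) G{\left(67 \right)}} = \frac{170 + 2 \left(-294\right)^{2}}{\left(-1\right) \frac{1 + 67^{2}}{67 \left(80 + 67\right)}} = \frac{170 + 2 \cdot 86436}{\left(-1\right) \frac{1 + 4489}{67 \cdot 147}} = \frac{170 + 172872}{\left(-1\right) \frac{1}{67} \cdot \frac{1}{147} \cdot 4490} = \frac{173042}{\left(-1\right) \frac{4490}{9849}} = \frac{173042}{- \frac{4490}{9849}} = 173042 \left(- \frac{9849}{4490}\right) = - \frac{852145329}{2245}$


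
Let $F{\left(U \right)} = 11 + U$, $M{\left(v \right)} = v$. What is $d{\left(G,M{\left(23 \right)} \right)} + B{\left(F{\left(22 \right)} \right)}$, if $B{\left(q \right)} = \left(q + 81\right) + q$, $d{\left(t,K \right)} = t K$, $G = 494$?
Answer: $11509$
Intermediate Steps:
$d{\left(t,K \right)} = K t$
$B{\left(q \right)} = 81 + 2 q$ ($B{\left(q \right)} = \left(81 + q\right) + q = 81 + 2 q$)
$d{\left(G,M{\left(23 \right)} \right)} + B{\left(F{\left(22 \right)} \right)} = 23 \cdot 494 + \left(81 + 2 \left(11 + 22\right)\right) = 11362 + \left(81 + 2 \cdot 33\right) = 11362 + \left(81 + 66\right) = 11362 + 147 = 11509$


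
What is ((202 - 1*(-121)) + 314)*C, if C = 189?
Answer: 120393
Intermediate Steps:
((202 - 1*(-121)) + 314)*C = ((202 - 1*(-121)) + 314)*189 = ((202 + 121) + 314)*189 = (323 + 314)*189 = 637*189 = 120393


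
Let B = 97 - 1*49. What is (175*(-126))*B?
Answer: -1058400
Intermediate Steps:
B = 48 (B = 97 - 49 = 48)
(175*(-126))*B = (175*(-126))*48 = -22050*48 = -1058400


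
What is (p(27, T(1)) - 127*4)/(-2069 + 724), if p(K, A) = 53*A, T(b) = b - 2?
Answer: 561/1345 ≈ 0.41710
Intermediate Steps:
T(b) = -2 + b
(p(27, T(1)) - 127*4)/(-2069 + 724) = (53*(-2 + 1) - 127*4)/(-2069 + 724) = (53*(-1) - 508)/(-1345) = (-53 - 508)*(-1/1345) = -561*(-1/1345) = 561/1345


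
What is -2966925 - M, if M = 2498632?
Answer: -5465557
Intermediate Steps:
-2966925 - M = -2966925 - 1*2498632 = -2966925 - 2498632 = -5465557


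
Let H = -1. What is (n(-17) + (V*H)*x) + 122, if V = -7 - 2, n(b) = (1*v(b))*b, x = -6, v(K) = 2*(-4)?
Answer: 204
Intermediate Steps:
v(K) = -8
n(b) = -8*b (n(b) = (1*(-8))*b = -8*b)
V = -9
(n(-17) + (V*H)*x) + 122 = (-8*(-17) - 9*(-1)*(-6)) + 122 = (136 + 9*(-6)) + 122 = (136 - 54) + 122 = 82 + 122 = 204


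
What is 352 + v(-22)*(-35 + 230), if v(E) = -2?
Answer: -38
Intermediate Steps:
352 + v(-22)*(-35 + 230) = 352 - 2*(-35 + 230) = 352 - 2*195 = 352 - 390 = -38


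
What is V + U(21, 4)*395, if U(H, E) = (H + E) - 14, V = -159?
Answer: 4186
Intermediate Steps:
U(H, E) = -14 + E + H (U(H, E) = (E + H) - 14 = -14 + E + H)
V + U(21, 4)*395 = -159 + (-14 + 4 + 21)*395 = -159 + 11*395 = -159 + 4345 = 4186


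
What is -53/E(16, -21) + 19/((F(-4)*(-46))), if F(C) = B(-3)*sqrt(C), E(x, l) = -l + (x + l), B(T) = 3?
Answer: -53/16 + 19*I/276 ≈ -3.3125 + 0.068841*I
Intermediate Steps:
E(x, l) = x (E(x, l) = -l + (l + x) = x)
F(C) = 3*sqrt(C)
-53/E(16, -21) + 19/((F(-4)*(-46))) = -53/16 + 19/(((3*sqrt(-4))*(-46))) = -53*1/16 + 19/(((3*(2*I))*(-46))) = -53/16 + 19/(((6*I)*(-46))) = -53/16 + 19/((-276*I)) = -53/16 + 19*(I/276) = -53/16 + 19*I/276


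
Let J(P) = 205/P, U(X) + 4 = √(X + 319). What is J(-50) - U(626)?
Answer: -⅒ - 3*√105 ≈ -30.841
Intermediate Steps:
U(X) = -4 + √(319 + X) (U(X) = -4 + √(X + 319) = -4 + √(319 + X))
J(-50) - U(626) = 205/(-50) - (-4 + √(319 + 626)) = 205*(-1/50) - (-4 + √945) = -41/10 - (-4 + 3*√105) = -41/10 + (4 - 3*√105) = -⅒ - 3*√105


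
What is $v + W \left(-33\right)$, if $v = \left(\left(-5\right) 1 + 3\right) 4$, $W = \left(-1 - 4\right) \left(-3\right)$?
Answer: $-503$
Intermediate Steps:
$W = 15$ ($W = \left(-5\right) \left(-3\right) = 15$)
$v = -8$ ($v = \left(-5 + 3\right) 4 = \left(-2\right) 4 = -8$)
$v + W \left(-33\right) = -8 + 15 \left(-33\right) = -8 - 495 = -503$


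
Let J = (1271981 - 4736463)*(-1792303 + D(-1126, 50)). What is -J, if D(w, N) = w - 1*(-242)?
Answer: -6212464084134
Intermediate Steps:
D(w, N) = 242 + w (D(w, N) = w + 242 = 242 + w)
J = 6212464084134 (J = (1271981 - 4736463)*(-1792303 + (242 - 1126)) = -3464482*(-1792303 - 884) = -3464482*(-1793187) = 6212464084134)
-J = -1*6212464084134 = -6212464084134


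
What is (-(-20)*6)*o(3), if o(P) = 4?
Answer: 480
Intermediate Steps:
(-(-20)*6)*o(3) = -(-20)*6*4 = -10*(-12)*4 = 120*4 = 480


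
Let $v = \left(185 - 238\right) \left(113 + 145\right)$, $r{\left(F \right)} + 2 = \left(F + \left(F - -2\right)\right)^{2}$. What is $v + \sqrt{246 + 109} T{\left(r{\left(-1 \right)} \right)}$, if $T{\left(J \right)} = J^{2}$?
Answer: $-13674 + 4 \sqrt{355} \approx -13599.0$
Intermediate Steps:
$r{\left(F \right)} = -2 + \left(2 + 2 F\right)^{2}$ ($r{\left(F \right)} = -2 + \left(F + \left(F - -2\right)\right)^{2} = -2 + \left(F + \left(F + 2\right)\right)^{2} = -2 + \left(F + \left(2 + F\right)\right)^{2} = -2 + \left(2 + 2 F\right)^{2}$)
$v = -13674$ ($v = \left(-53\right) 258 = -13674$)
$v + \sqrt{246 + 109} T{\left(r{\left(-1 \right)} \right)} = -13674 + \sqrt{246 + 109} \left(-2 + 4 \left(1 - 1\right)^{2}\right)^{2} = -13674 + \sqrt{355} \left(-2 + 4 \cdot 0^{2}\right)^{2} = -13674 + \sqrt{355} \left(-2 + 4 \cdot 0\right)^{2} = -13674 + \sqrt{355} \left(-2 + 0\right)^{2} = -13674 + \sqrt{355} \left(-2\right)^{2} = -13674 + \sqrt{355} \cdot 4 = -13674 + 4 \sqrt{355}$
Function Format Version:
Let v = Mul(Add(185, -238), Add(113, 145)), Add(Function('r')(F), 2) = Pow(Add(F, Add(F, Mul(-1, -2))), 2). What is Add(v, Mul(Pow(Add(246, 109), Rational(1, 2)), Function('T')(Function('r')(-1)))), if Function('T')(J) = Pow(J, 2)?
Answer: Add(-13674, Mul(4, Pow(355, Rational(1, 2)))) ≈ -13599.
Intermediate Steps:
Function('r')(F) = Add(-2, Pow(Add(2, Mul(2, F)), 2)) (Function('r')(F) = Add(-2, Pow(Add(F, Add(F, Mul(-1, -2))), 2)) = Add(-2, Pow(Add(F, Add(F, 2)), 2)) = Add(-2, Pow(Add(F, Add(2, F)), 2)) = Add(-2, Pow(Add(2, Mul(2, F)), 2)))
v = -13674 (v = Mul(-53, 258) = -13674)
Add(v, Mul(Pow(Add(246, 109), Rational(1, 2)), Function('T')(Function('r')(-1)))) = Add(-13674, Mul(Pow(Add(246, 109), Rational(1, 2)), Pow(Add(-2, Mul(4, Pow(Add(1, -1), 2))), 2))) = Add(-13674, Mul(Pow(355, Rational(1, 2)), Pow(Add(-2, Mul(4, Pow(0, 2))), 2))) = Add(-13674, Mul(Pow(355, Rational(1, 2)), Pow(Add(-2, Mul(4, 0)), 2))) = Add(-13674, Mul(Pow(355, Rational(1, 2)), Pow(Add(-2, 0), 2))) = Add(-13674, Mul(Pow(355, Rational(1, 2)), Pow(-2, 2))) = Add(-13674, Mul(Pow(355, Rational(1, 2)), 4)) = Add(-13674, Mul(4, Pow(355, Rational(1, 2))))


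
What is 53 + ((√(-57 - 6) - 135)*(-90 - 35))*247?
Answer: 4168178 - 92625*I*√7 ≈ 4.1682e+6 - 2.4506e+5*I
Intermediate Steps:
53 + ((√(-57 - 6) - 135)*(-90 - 35))*247 = 53 + ((√(-63) - 135)*(-125))*247 = 53 + ((3*I*√7 - 135)*(-125))*247 = 53 + ((-135 + 3*I*√7)*(-125))*247 = 53 + (16875 - 375*I*√7)*247 = 53 + (4168125 - 92625*I*√7) = 4168178 - 92625*I*√7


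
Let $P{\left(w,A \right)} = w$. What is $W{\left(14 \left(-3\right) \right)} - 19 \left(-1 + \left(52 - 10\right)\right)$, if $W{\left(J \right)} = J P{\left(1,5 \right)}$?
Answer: $-821$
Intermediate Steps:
$W{\left(J \right)} = J$ ($W{\left(J \right)} = J 1 = J$)
$W{\left(14 \left(-3\right) \right)} - 19 \left(-1 + \left(52 - 10\right)\right) = 14 \left(-3\right) - 19 \left(-1 + \left(52 - 10\right)\right) = -42 - 19 \left(-1 + \left(52 - 10\right)\right) = -42 - 19 \left(-1 + 42\right) = -42 - 779 = -821$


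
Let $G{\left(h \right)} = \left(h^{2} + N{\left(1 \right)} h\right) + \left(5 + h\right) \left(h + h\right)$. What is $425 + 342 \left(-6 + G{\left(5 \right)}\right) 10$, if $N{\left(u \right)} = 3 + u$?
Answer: $475805$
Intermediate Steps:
$G{\left(h \right)} = h^{2} + 4 h + 2 h \left(5 + h\right)$ ($G{\left(h \right)} = \left(h^{2} + \left(3 + 1\right) h\right) + \left(5 + h\right) \left(h + h\right) = \left(h^{2} + 4 h\right) + \left(5 + h\right) 2 h = \left(h^{2} + 4 h\right) + 2 h \left(5 + h\right) = h^{2} + 4 h + 2 h \left(5 + h\right)$)
$425 + 342 \left(-6 + G{\left(5 \right)}\right) 10 = 425 + 342 \left(-6 + 5 \left(14 + 3 \cdot 5\right)\right) 10 = 425 + 342 \left(-6 + 5 \left(14 + 15\right)\right) 10 = 425 + 342 \left(-6 + 5 \cdot 29\right) 10 = 425 + 342 \left(-6 + 145\right) 10 = 425 + 342 \cdot 139 \cdot 10 = 425 + 342 \cdot 1390 = 425 + 475380 = 475805$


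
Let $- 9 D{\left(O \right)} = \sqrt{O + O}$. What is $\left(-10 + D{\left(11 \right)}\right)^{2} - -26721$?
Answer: $\frac{2172523}{81} + \frac{20 \sqrt{22}}{9} \approx 26832.0$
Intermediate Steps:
$D{\left(O \right)} = - \frac{\sqrt{2} \sqrt{O}}{9}$ ($D{\left(O \right)} = - \frac{\sqrt{O + O}}{9} = - \frac{\sqrt{2 O}}{9} = - \frac{\sqrt{2} \sqrt{O}}{9}$)
$\left(-10 + D{\left(11 \right)}\right)^{2} - -26721 = \left(-10 - \frac{\sqrt{2} \sqrt{11}}{9}\right)^{2} - -26721 = \left(-10 - \frac{\sqrt{22}}{9}\right)^{2} + 26721 = 26721 + \left(-10 - \frac{\sqrt{22}}{9}\right)^{2}$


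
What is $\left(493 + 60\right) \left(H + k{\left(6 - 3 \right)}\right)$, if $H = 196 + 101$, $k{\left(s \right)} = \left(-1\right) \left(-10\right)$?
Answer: $169771$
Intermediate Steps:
$k{\left(s \right)} = 10$
$H = 297$
$\left(493 + 60\right) \left(H + k{\left(6 - 3 \right)}\right) = \left(493 + 60\right) \left(297 + 10\right) = 553 \cdot 307 = 169771$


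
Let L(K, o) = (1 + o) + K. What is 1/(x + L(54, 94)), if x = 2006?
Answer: 1/2155 ≈ 0.00046404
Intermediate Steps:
L(K, o) = 1 + K + o
1/(x + L(54, 94)) = 1/(2006 + (1 + 54 + 94)) = 1/(2006 + 149) = 1/2155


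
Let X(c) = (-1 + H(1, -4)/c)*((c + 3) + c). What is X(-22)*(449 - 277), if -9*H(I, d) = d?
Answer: 712252/99 ≈ 7194.5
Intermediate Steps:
H(I, d) = -d/9
X(c) = (-1 + 4/(9*c))*(3 + 2*c) (X(c) = (-1 + (-1/9*(-4))/c)*((c + 3) + c) = (-1 + 4/(9*c))*((3 + c) + c) = (-1 + 4/(9*c))*(3 + 2*c))
X(-22)*(449 - 277) = ((1/9)*(12 - 1*(-22)*(19 + 18*(-22)))/(-22))*(449 - 277) = ((1/9)*(-1/22)*(12 - 1*(-22)*(19 - 396)))*172 = ((1/9)*(-1/22)*(12 - 1*(-22)*(-377)))*172 = ((1/9)*(-1/22)*(12 - 8294))*172 = ((1/9)*(-1/22)*(-8282))*172 = (4141/99)*172 = 712252/99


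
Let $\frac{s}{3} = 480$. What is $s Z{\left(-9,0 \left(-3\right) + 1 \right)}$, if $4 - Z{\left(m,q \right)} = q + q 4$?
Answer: $-1440$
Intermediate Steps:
$Z{\left(m,q \right)} = 4 - 5 q$ ($Z{\left(m,q \right)} = 4 - \left(q + q 4\right) = 4 - \left(q + 4 q\right) = 4 - 5 q$)
$s = 1440$ ($s = 3 \cdot 480 = 1440$)
$s Z{\left(-9,0 \left(-3\right) + 1 \right)} = 1440 \left(4 - 5 \left(0 \left(-3\right) + 1\right)\right) = 1440 \left(4 - 5 \left(0 + 1\right)\right) = 1440 \left(4 - 5\right) = 1440 \left(-1\right) = -1440$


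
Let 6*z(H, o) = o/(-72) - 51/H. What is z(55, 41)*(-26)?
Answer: 77051/11880 ≈ 6.4858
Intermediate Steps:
z(H, o) = -17/(2*H) - o/432 (z(H, o) = (o/(-72) - 51/H)/6 = (o*(-1/72) - 51/H)/6 = (-o/72 - 51/H)/6 = (-51/H - o/72)/6 = -17/(2*H) - o/432)
z(55, 41)*(-26) = ((1/432)*(-3672 - 1*55*41)/55)*(-26) = ((1/432)*(1/55)*(-3672 - 2255))*(-26) = ((1/432)*(1/55)*(-5927))*(-26) = -5927/23760*(-26) = 77051/11880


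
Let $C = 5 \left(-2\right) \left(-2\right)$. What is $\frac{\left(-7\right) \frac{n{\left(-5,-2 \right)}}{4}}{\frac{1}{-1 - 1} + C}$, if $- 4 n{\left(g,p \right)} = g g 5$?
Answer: $\frac{875}{312} \approx 2.8045$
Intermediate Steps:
$n{\left(g,p \right)} = - \frac{5 g^{2}}{4}$ ($n{\left(g,p \right)} = - \frac{g g 5}{4} = - \frac{g^{2} \cdot 5}{4} = - \frac{5 g^{2}}{4}$)
$C = 20$ ($C = \left(-10\right) \left(-2\right) = 20$)
$\frac{\left(-7\right) \frac{n{\left(-5,-2 \right)}}{4}}{\frac{1}{-1 - 1} + C} = \frac{\left(-7\right) \frac{\left(- \frac{5}{4}\right) \left(-5\right)^{2}}{4}}{\frac{1}{-1 - 1} + 20} = \frac{\left(-7\right) \left(- \frac{5}{4}\right) 25 \cdot \frac{1}{4}}{\frac{1}{-2} + 20} = \frac{\left(-7\right) \left(\left(- \frac{125}{4}\right) \frac{1}{4}\right)}{- \frac{1}{2} + 20} = \frac{\left(-7\right) \left(- \frac{125}{16}\right)}{\frac{39}{2}} = \frac{875}{16} \cdot \frac{2}{39} = \frac{875}{312}$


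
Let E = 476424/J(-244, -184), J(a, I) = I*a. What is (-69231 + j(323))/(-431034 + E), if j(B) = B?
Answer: 386711696/2418903255 ≈ 0.15987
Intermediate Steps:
E = 59553/5612 (E = 476424/((-184*(-244))) = 476424/44896 = 476424*(1/44896) = 59553/5612 ≈ 10.612)
(-69231 + j(323))/(-431034 + E) = (-69231 + 323)/(-431034 + 59553/5612) = -68908/(-2418903255/5612) = -68908*(-5612/2418903255) = 386711696/2418903255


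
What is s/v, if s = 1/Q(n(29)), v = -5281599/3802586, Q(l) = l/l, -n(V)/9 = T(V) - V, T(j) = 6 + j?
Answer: -3802586/5281599 ≈ -0.71997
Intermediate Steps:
n(V) = -54 (n(V) = -9*((6 + V) - V) = -9*6 = -54)
Q(l) = 1
v = -5281599/3802586 (v = -5281599*1/3802586 = -5281599/3802586 ≈ -1.3889)
s = 1 (s = 1/1 = 1)
s/v = 1/(-5281599/3802586) = 1*(-3802586/5281599) = -3802586/5281599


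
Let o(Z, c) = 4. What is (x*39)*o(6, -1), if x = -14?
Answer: -2184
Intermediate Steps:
(x*39)*o(6, -1) = -14*39*4 = -546*4 = -2184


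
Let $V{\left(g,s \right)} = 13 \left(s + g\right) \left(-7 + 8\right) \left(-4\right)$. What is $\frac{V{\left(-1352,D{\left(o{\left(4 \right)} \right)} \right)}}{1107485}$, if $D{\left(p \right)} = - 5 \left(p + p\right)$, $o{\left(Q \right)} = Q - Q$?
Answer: $\frac{70304}{1107485} \approx 0.063481$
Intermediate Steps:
$o{\left(Q \right)} = 0$
$D{\left(p \right)} = - 10 p$ ($D{\left(p \right)} = - 5 \cdot 2 p = - 10 p$)
$V{\left(g,s \right)} = - 52 g - 52 s$ ($V{\left(g,s \right)} = 13 \left(g + s\right) 1 \left(-4\right) = 13 \left(g + s\right) \left(-4\right) = \left(13 g + 13 s\right) \left(-4\right) = - 52 g - 52 s$)
$\frac{V{\left(-1352,D{\left(o{\left(4 \right)} \right)} \right)}}{1107485} = \frac{\left(-52\right) \left(-1352\right) - 52 \left(\left(-10\right) 0\right)}{1107485} = \left(70304 - 0\right) \frac{1}{1107485} = \left(70304 + 0\right) \frac{1}{1107485} = 70304 \cdot \frac{1}{1107485} = \frac{70304}{1107485}$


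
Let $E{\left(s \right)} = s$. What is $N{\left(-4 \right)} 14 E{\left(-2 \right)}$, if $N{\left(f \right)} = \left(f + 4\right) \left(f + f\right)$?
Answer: $0$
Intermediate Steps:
$N{\left(f \right)} = 2 f \left(4 + f\right)$ ($N{\left(f \right)} = \left(4 + f\right) 2 f = 2 f \left(4 + f\right)$)
$N{\left(-4 \right)} 14 E{\left(-2 \right)} = 2 \left(-4\right) \left(4 - 4\right) 14 \left(-2\right) = 2 \left(-4\right) 0 \cdot 14 \left(-2\right) = 0 \cdot 14 \left(-2\right) = 0 \left(-2\right) = 0$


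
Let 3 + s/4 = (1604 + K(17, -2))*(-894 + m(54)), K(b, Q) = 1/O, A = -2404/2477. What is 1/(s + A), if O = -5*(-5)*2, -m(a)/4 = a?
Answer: -12385/88204258028 ≈ -1.4041e-7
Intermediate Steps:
m(a) = -4*a
O = 50 (O = 25*2 = 50)
A = -2404/2477 (A = -2404*1/2477 = -2404/2477 ≈ -0.97053)
K(b, Q) = 1/50
s = -35609304/5 (s = -12 + 4*((1604 + 1/50)*(-894 - 4*54)) = -12 + 4*(80201*(-894 - 216)/50) = -12 + 4*((80201/50)*(-1110)) = -12 + 4*(-8902311/5) = -12 - 35609244/5 = -35609304/5 ≈ -7.1219e+6)
1/(s + A) = 1/(-35609304/5 - 2404/2477) = 1/(-88204258028/12385) = -12385/88204258028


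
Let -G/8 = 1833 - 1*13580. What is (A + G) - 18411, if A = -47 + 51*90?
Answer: 80108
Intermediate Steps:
A = 4543 (A = -47 + 4590 = 4543)
G = 93976 (G = -8*(1833 - 1*13580) = -8*(1833 - 13580) = -8*(-11747) = 93976)
(A + G) - 18411 = (4543 + 93976) - 18411 = 98519 - 18411 = 80108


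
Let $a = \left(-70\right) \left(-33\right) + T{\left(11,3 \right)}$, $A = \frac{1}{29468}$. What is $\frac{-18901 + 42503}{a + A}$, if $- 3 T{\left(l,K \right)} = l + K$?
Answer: $\frac{2086511208}{203800691} \approx 10.238$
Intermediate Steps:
$T{\left(l,K \right)} = - \frac{K}{3} - \frac{l}{3}$ ($T{\left(l,K \right)} = - \frac{l + K}{3} = - \frac{K + l}{3} = - \frac{K}{3} - \frac{l}{3}$)
$A = \frac{1}{29468} \approx 3.3935 \cdot 10^{-5}$
$a = \frac{6916}{3}$ ($a = \left(-70\right) \left(-33\right) - \frac{14}{3} = 2310 - \frac{14}{3} = \frac{6916}{3} \approx 2305.3$)
$\frac{-18901 + 42503}{a + A} = \frac{-18901 + 42503}{\frac{6916}{3} + \frac{1}{29468}} = \frac{23602}{\frac{203800691}{88404}} = 23602 \cdot \frac{88404}{203800691} = \frac{2086511208}{203800691}$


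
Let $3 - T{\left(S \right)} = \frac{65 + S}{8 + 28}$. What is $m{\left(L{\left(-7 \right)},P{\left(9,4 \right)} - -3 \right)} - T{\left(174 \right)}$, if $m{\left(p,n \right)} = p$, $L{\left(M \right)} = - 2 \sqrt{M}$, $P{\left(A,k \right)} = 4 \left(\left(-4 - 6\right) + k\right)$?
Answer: $\frac{131}{36} - 2 i \sqrt{7} \approx 3.6389 - 5.2915 i$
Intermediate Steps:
$P{\left(A,k \right)} = -40 + 4 k$ ($P{\left(A,k \right)} = 4 \left(\left(-4 - 6\right) + k\right) = 4 \left(-10 + k\right) = -40 + 4 k$)
$T{\left(S \right)} = \frac{43}{36} - \frac{S}{36}$ ($T{\left(S \right)} = 3 - \frac{65 + S}{8 + 28} = 3 - \frac{65 + S}{36} = 3 - \left(65 + S\right) \frac{1}{36} = 3 - \left(\frac{65}{36} + \frac{S}{36}\right) = \frac{43}{36} - \frac{S}{36}$)
$m{\left(L{\left(-7 \right)},P{\left(9,4 \right)} - -3 \right)} - T{\left(174 \right)} = - 2 \sqrt{-7} - \left(\frac{43}{36} - \frac{29}{6}\right) = - 2 i \sqrt{7} - \left(\frac{43}{36} - \frac{29}{6}\right) = - 2 i \sqrt{7} - - \frac{131}{36} = - 2 i \sqrt{7} + \frac{131}{36} = \frac{131}{36} - 2 i \sqrt{7}$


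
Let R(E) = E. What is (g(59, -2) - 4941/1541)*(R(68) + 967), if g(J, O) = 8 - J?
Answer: -3758940/67 ≈ -56104.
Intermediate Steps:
(g(59, -2) - 4941/1541)*(R(68) + 967) = ((8 - 1*59) - 4941/1541)*(68 + 967) = ((8 - 59) - 4941*1/1541)*1035 = (-51 - 4941/1541)*1035 = -83532/1541*1035 = -3758940/67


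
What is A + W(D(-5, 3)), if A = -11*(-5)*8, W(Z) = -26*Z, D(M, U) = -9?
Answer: 674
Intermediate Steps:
A = 440 (A = 55*8 = 440)
A + W(D(-5, 3)) = 440 - 26*(-9) = 440 + 234 = 674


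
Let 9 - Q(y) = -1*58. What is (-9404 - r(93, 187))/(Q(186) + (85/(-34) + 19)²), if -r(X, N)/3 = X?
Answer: -36500/1357 ≈ -26.898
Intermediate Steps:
r(X, N) = -3*X
Q(y) = 67 (Q(y) = 9 - (-1)*58 = 9 - 1*(-58) = 9 + 58 = 67)
(-9404 - r(93, 187))/(Q(186) + (85/(-34) + 19)²) = (-9404 - (-3)*93)/(67 + (85/(-34) + 19)²) = (-9404 - 1*(-279))/(67 + (85*(-1/34) + 19)²) = (-9404 + 279)/(67 + (-5/2 + 19)²) = -9125/(67 + (33/2)²) = -9125/(67 + 1089/4) = -9125/1357/4 = -9125*4/1357 = -36500/1357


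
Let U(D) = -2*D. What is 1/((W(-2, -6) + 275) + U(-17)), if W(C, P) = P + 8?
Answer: 1/311 ≈ 0.0032154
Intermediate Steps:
W(C, P) = 8 + P
1/((W(-2, -6) + 275) + U(-17)) = 1/(((8 - 6) + 275) - 2*(-17)) = 1/((2 + 275) + 34) = 1/(277 + 34) = 1/311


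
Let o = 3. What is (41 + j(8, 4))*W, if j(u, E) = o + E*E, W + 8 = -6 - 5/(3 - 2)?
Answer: -1140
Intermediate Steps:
W = -19 (W = -8 + (-6 - 5/(3 - 2)) = -8 + (-6 - 5/1) = -8 + (-6 - 5*1) = -8 + (-6 - 5) = -8 - 11 = -19)
j(u, E) = 3 + E² (j(u, E) = 3 + E*E = 3 + E²)
(41 + j(8, 4))*W = (41 + (3 + 4²))*(-19) = (41 + (3 + 16))*(-19) = (41 + 19)*(-19) = 60*(-19) = -1140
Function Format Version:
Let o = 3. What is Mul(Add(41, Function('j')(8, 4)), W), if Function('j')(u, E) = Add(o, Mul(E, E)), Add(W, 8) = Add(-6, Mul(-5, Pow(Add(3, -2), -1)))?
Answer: -1140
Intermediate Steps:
W = -19 (W = Add(-8, Add(-6, Mul(-5, Pow(Add(3, -2), -1)))) = Add(-8, Add(-6, Mul(-5, Pow(1, -1)))) = Add(-8, Add(-6, Mul(-5, 1))) = Add(-8, Add(-6, -5)) = Add(-8, -11) = -19)
Function('j')(u, E) = Add(3, Pow(E, 2)) (Function('j')(u, E) = Add(3, Mul(E, E)) = Add(3, Pow(E, 2)))
Mul(Add(41, Function('j')(8, 4)), W) = Mul(Add(41, Add(3, Pow(4, 2))), -19) = Mul(Add(41, Add(3, 16)), -19) = Mul(Add(41, 19), -19) = Mul(60, -19) = -1140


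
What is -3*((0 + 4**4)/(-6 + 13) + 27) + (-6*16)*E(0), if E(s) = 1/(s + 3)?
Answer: -1559/7 ≈ -222.71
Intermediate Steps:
E(s) = 1/(3 + s)
-3*((0 + 4**4)/(-6 + 13) + 27) + (-6*16)*E(0) = -3*((0 + 4**4)/(-6 + 13) + 27) + (-6*16)/(3 + 0) = -3*((0 + 256)/7 + 27) - 96/3 = -3*(256*(1/7) + 27) - 96*1/3 = -3*(256/7 + 27) - 32 = -3*445/7 - 32 = -1335/7 - 32 = -1559/7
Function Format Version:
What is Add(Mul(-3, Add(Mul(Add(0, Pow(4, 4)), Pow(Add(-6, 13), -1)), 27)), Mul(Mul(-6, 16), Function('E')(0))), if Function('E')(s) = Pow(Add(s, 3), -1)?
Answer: Rational(-1559, 7) ≈ -222.71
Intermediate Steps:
Function('E')(s) = Pow(Add(3, s), -1)
Add(Mul(-3, Add(Mul(Add(0, Pow(4, 4)), Pow(Add(-6, 13), -1)), 27)), Mul(Mul(-6, 16), Function('E')(0))) = Add(Mul(-3, Add(Mul(Add(0, Pow(4, 4)), Pow(Add(-6, 13), -1)), 27)), Mul(Mul(-6, 16), Pow(Add(3, 0), -1))) = Add(Mul(-3, Add(Mul(Add(0, 256), Pow(7, -1)), 27)), Mul(-96, Pow(3, -1))) = Add(Mul(-3, Add(Mul(256, Rational(1, 7)), 27)), Mul(-96, Rational(1, 3))) = Add(Mul(-3, Add(Rational(256, 7), 27)), -32) = Add(Mul(-3, Rational(445, 7)), -32) = Add(Rational(-1335, 7), -32) = Rational(-1559, 7)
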